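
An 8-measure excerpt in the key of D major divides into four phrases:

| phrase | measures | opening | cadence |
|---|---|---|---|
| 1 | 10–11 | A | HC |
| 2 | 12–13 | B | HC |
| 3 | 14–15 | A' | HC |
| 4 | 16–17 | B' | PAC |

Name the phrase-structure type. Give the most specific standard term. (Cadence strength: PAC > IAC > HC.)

parallel double period

Four phrases in two halves: the first half (mm. 10–13) ends with a half cadence, the second (mm. 14-17) with a perfect authentic cadence — a large antecedent–consequent pair, i.e. a double period.
Phrase 3 begins with the same material as phrase 1, making it parallel.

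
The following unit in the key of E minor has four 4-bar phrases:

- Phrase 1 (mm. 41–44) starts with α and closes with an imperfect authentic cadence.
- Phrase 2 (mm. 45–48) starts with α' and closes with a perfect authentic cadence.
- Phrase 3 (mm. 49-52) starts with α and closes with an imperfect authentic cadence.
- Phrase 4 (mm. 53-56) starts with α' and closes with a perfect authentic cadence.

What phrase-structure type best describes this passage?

The cadence pattern IAC–PAC–IAC–PAC is weak–strong twice, and phrases 3–4 restate phrases 1–2: a period heard twice, not a double period (which would end weakly at phrase 2).

repeated period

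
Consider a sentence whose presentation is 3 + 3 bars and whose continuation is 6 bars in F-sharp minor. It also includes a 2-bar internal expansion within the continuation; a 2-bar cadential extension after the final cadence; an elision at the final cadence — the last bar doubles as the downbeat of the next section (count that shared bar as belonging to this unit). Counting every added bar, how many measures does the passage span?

16 measures

Basic sentence: 3 + 3 + 6 = 12 bars.
12 (basic form) + 2 (internal expansion) + 2 (cadential extension) = 16.
The elision shares a bar with the next section but does not change this unit's count.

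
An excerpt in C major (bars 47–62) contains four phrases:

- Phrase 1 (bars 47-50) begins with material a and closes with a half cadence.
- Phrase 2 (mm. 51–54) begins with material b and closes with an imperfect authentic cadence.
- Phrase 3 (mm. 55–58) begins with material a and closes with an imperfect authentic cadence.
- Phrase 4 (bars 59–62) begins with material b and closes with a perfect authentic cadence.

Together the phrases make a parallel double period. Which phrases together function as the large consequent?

In a double period the first pair of phrases (ending imperfect authentic cadence) is the large antecedent and the second pair (ending perfect authentic cadence) is the large consequent; the consequent is phrases 3 and 4.

phrases 3 and 4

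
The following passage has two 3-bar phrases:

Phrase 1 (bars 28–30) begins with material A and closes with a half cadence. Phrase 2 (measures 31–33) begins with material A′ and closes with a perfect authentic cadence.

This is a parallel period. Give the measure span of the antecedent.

The phrase ending with the weaker cadence (half cadence) is the antecedent; the one ending more conclusively (perfect authentic cadence) is the consequent. The antecedent is measures 28–30.

measures 28–30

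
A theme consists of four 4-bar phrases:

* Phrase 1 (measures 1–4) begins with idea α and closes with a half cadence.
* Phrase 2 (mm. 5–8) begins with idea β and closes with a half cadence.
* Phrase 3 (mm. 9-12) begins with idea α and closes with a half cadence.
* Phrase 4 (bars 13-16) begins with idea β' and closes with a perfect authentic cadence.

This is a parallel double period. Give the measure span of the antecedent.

In a double period the first pair of phrases (ending half cadence) is the large antecedent and the second pair (ending perfect authentic cadence) is the large consequent; the antecedent is measures 1–8.

measures 1–8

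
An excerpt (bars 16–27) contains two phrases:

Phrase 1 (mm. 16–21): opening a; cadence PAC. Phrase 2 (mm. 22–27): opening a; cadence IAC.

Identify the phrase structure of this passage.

phrase group

The second phrase closes with an imperfect authentic cadence, which is not stronger than the first phrase's perfect authentic cadence; without a weak→strong cadential pair there is no antecedent–consequent relationship, so this is a phrase group rather than a period.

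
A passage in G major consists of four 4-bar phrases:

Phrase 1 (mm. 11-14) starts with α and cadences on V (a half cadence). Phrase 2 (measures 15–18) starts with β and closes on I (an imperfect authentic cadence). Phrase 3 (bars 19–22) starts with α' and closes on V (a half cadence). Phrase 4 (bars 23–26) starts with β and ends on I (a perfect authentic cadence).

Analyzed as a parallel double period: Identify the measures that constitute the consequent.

measures 19–26

In a double period the four phrases pair into a large antecedent (phrases 1–2, ending imperfect authentic cadence) and a large consequent (phrases 3–4, ending perfect authentic cadence). The consequent spans mm. 19-26.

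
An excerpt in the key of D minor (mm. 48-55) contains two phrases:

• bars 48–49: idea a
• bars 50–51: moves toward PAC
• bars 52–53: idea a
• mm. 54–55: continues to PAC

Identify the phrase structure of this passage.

Both phrases have the same opening (a) and the same cadence (perfect authentic cadence): the second is a restatement, not a consequent, so this is a repeated phrase rather than a period.

repeated phrase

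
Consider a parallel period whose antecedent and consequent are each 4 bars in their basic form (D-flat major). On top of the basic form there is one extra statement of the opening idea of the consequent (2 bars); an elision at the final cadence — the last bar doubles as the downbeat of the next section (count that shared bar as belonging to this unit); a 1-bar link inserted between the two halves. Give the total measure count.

Basic parallel period: 4 + 4 = 8 bars.
8 (basic form) + 2 (extra statement) + 1 (link) = 11.
The elision shares a bar with the next section but does not change this unit's count.

11 measures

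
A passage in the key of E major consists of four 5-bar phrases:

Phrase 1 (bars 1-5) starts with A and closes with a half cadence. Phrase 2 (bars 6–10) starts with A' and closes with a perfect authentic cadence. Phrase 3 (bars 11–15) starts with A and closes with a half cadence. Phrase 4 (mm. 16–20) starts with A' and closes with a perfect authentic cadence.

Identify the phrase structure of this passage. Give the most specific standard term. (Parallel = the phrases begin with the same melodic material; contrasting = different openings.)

repeated period

The cadence pattern HC–PAC–HC–PAC is weak–strong twice, and phrases 3–4 restate phrases 1–2: a period heard twice, not a double period (which would end weakly at phrase 2).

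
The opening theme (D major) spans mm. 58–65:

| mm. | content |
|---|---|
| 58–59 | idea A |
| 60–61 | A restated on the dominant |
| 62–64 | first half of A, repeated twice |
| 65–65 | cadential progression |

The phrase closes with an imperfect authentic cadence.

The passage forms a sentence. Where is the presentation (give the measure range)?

measures 58–61

The presentation of a sentence is the basic idea (measures 58–59) plus its repetition (mm. 60–61); the presentation is therefore measures 58–61.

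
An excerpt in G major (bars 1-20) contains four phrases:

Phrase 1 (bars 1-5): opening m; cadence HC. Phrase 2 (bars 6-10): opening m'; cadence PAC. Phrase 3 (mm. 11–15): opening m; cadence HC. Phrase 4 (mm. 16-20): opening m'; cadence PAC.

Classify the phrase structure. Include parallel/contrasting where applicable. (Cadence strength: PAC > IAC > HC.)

repeated period

The cadence pattern HC–PAC–HC–PAC is weak–strong twice, and phrases 3–4 restate phrases 1–2: a period heard twice, not a double period (which would end weakly at phrase 2).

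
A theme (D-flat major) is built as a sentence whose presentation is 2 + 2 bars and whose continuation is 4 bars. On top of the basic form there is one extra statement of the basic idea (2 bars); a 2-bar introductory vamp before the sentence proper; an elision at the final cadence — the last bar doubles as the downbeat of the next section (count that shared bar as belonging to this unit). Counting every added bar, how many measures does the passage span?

Basic sentence: 2 + 2 + 4 = 8 bars.
8 (basic form) + 2 (extra statement) + 2 (introduction) = 12.
The elision shares a bar with the next section but does not change this unit's count.

12 measures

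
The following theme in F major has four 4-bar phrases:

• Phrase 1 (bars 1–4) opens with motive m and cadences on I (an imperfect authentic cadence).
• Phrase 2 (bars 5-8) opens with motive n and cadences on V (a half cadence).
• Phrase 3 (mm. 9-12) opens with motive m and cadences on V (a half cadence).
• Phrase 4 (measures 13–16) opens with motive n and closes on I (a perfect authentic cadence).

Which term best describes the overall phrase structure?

Four phrases in two halves: the first half (bars 1-8) ends with a half cadence, the second (measures 9–16) with a perfect authentic cadence — a large antecedent–consequent pair, i.e. a double period.
Phrase 3 begins with the same material as phrase 1, making it parallel.

parallel double period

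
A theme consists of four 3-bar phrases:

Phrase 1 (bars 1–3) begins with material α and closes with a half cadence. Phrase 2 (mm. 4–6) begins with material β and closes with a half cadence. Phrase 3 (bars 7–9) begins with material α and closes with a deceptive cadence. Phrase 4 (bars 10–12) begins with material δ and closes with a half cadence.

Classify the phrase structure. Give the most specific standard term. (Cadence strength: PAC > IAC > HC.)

Phrase 4 ends with a half cadence, no stronger than phrase 2's half cadence, so the four phrases do not form a double period; nor do phrases 3–4 duplicate 1–2, so it is not a repeated period. With no phrase reaching a conclusive cadence, the passage is a phrase group.

phrase group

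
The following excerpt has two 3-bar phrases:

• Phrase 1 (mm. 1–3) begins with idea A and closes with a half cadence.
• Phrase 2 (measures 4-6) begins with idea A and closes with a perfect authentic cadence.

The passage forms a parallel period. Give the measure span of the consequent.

The phrase ending with the weaker cadence (half cadence) is the antecedent; the one ending more conclusively (perfect authentic cadence) is the consequent. The consequent is measures 4–6.

measures 4–6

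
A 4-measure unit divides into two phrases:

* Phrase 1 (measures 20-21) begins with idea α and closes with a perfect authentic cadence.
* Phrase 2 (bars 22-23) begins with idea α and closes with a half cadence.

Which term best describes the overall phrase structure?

phrase group

The second phrase closes with a half cadence, which is not stronger than the first phrase's perfect authentic cadence; without a weak→strong cadential pair there is no antecedent–consequent relationship, so this is a phrase group rather than a period.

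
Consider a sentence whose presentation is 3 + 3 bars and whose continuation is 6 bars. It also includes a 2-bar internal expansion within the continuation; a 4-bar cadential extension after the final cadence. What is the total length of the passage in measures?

Basic sentence: 3 + 3 + 6 = 12 bars.
12 (basic form) + 2 (internal expansion) + 4 (cadential extension) = 18.

18 measures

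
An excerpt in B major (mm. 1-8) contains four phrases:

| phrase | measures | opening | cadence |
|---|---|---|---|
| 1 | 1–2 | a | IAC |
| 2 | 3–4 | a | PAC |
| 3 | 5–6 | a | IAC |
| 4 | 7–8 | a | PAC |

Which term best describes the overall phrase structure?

The cadence pattern IAC–PAC–IAC–PAC is weak–strong twice, and phrases 3–4 restate phrases 1–2: a period heard twice, not a double period (which would end weakly at phrase 2).

repeated period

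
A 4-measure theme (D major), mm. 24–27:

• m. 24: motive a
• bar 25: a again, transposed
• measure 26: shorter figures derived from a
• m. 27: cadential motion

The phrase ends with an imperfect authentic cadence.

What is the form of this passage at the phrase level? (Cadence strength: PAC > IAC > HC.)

sentence

Basic idea (bar 24) + its repetition (bar 25) form the presentation; fragmentation and cadence (mm. 26–27) form the continuation — the 4-bar whole is a sentence.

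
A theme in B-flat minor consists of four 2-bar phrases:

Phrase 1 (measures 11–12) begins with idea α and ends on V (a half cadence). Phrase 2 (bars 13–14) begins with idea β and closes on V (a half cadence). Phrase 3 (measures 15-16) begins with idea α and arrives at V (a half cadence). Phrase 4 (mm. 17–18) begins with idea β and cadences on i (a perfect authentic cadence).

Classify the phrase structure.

Four phrases in two halves: the first half (measures 11–14) ends with a half cadence, the second (mm. 15–18) with a perfect authentic cadence — a large antecedent–consequent pair, i.e. a double period.
Phrase 3 begins with the same material as phrase 1, making it parallel.

parallel double period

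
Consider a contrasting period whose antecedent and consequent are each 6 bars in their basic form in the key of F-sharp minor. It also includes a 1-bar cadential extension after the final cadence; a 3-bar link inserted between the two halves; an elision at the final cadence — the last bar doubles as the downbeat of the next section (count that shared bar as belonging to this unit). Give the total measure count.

Basic contrasting period: 6 + 6 = 12 bars.
12 (basic form) + 1 (cadential extension) + 3 (link) = 16.
The elision shares a bar with the next section but does not change this unit's count.

16 measures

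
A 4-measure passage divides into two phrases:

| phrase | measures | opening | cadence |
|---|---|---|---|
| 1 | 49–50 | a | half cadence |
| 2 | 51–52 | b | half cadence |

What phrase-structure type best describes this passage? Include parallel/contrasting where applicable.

phrase group

The second phrase closes with a half cadence, which is not stronger than the first phrase's half cadence; without a weak→strong cadential pair there is no antecedent–consequent relationship, so this is a phrase group rather than a period.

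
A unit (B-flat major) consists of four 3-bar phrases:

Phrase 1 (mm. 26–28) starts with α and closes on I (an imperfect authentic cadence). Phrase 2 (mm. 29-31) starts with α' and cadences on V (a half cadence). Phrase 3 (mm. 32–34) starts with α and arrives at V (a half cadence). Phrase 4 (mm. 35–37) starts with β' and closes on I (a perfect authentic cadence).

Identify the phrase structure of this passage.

Four phrases in two halves: the first half (measures 26–31) ends with a half cadence, the second (mm. 32–37) with a perfect authentic cadence — a large antecedent–consequent pair, i.e. a double period.
Phrase 3 begins with the same material as phrase 1, making it parallel.

parallel double period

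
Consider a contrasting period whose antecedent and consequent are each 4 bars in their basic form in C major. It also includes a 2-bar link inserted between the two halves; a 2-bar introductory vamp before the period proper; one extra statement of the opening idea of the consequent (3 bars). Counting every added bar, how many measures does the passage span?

15 measures

Basic contrasting period: 4 + 4 = 8 bars.
8 (basic form) + 2 (link) + 2 (introduction) + 3 (extra statement) = 15.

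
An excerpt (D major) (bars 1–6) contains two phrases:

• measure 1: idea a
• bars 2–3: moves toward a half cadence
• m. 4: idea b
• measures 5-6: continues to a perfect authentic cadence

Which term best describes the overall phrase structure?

Phrase 1 ends with a half cadence (weaker) and phrase 2 with a perfect authentic cadence (stronger): antecedent + consequent = a period.
The two phrases open with different material (a / b), so the period is contrasting.

contrasting period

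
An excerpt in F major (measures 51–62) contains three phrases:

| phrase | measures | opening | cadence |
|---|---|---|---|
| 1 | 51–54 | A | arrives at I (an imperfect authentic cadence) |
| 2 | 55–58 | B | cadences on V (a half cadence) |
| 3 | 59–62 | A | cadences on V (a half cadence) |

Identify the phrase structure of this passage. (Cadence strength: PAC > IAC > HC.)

The final phrase closes with a half cadence, which is not stronger than the preceding half cadence; the 3 phrases lack an overall antecedent–consequent design and so form a phrase group.

phrase group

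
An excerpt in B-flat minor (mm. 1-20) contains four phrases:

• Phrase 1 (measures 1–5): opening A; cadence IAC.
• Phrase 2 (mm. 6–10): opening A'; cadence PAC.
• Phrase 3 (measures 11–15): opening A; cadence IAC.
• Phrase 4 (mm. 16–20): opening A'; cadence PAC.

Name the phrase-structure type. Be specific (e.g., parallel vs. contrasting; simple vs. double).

The cadence pattern IAC–PAC–IAC–PAC is weak–strong twice, and phrases 3–4 restate phrases 1–2: a period heard twice, not a double period (which would end weakly at phrase 2).

repeated period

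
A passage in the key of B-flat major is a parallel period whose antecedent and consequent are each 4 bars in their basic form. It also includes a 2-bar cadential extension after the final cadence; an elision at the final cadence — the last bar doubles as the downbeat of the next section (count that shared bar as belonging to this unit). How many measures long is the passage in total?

Basic parallel period: 4 + 4 = 8 bars.
8 (basic form) + 2 (cadential extension) = 10.
The elision shares a bar with the next section but does not change this unit's count.

10 measures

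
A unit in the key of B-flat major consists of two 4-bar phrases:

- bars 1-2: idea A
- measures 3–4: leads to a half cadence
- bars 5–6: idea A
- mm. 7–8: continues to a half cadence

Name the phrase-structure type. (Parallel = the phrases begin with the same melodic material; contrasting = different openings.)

Both phrases have the same opening (A) and the same cadence (half cadence): the second is a restatement, not a consequent, so this is a repeated phrase rather than a period.

repeated phrase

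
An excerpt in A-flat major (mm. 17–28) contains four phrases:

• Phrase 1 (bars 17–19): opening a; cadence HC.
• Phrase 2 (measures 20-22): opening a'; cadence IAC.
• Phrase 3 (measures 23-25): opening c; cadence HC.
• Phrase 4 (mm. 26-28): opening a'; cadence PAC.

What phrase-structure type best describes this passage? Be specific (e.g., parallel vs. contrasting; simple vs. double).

Four phrases in two halves: the first half (measures 17–22) ends with an imperfect authentic cadence, the second (mm. 23–28) with a perfect authentic cadence — a large antecedent–consequent pair, i.e. a double period.
Phrase 3 begins with different material from phrase 1, making it contrasting.

contrasting double period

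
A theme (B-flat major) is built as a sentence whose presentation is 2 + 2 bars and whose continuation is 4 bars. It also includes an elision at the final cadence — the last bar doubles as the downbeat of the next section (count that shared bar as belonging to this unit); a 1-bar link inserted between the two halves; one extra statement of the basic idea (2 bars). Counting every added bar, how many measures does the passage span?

Basic sentence: 2 + 2 + 4 = 8 bars.
8 (basic form) + 1 (link) + 2 (extra statement) = 11.
The elision shares a bar with the next section but does not change this unit's count.

11 measures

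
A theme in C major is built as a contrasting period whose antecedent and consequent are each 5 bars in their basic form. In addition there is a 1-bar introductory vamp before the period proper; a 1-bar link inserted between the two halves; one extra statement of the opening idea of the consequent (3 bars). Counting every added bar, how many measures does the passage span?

15 measures

Basic contrasting period: 5 + 5 = 10 bars.
10 (basic form) + 1 (introduction) + 1 (link) + 3 (extra statement) = 15.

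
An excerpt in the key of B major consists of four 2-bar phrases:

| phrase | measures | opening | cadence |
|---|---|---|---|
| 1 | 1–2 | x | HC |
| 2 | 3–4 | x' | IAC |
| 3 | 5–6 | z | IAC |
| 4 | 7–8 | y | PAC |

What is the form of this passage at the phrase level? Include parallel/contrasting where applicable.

Four phrases in two halves: the first half (measures 1–4) ends with an imperfect authentic cadence, the second (mm. 5–8) with a perfect authentic cadence — a large antecedent–consequent pair, i.e. a double period.
Phrase 3 begins with different material from phrase 1, making it contrasting.

contrasting double period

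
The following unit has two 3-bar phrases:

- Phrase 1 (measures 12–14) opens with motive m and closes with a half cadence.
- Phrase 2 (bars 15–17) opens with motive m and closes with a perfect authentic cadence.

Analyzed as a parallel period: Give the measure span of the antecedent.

The antecedent is the phrase ending with the weaker cadence (half cadence, phrase 1) and the consequent the one ending more conclusively (perfect authentic cadence, phrase 2); the antecedent is bars 12–14.

measures 12–14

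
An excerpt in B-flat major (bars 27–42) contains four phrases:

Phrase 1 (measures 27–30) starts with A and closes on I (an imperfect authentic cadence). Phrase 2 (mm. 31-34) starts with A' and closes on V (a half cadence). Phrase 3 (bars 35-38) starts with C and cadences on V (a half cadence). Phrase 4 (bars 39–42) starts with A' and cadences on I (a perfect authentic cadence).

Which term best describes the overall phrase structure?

Four phrases in two halves: the first half (measures 27–34) ends with a half cadence, the second (bars 35–42) with a perfect authentic cadence — a large antecedent–consequent pair, i.e. a double period.
Phrase 3 begins with different material from phrase 1, making it contrasting.

contrasting double period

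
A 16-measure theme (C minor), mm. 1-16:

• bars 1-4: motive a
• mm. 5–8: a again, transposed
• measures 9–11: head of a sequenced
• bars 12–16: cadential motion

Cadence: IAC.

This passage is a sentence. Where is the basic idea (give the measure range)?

measures 1–4

The presentation of a sentence is the basic idea (mm. 1–4) plus its repetition (mm. 5-8); the basic idea is therefore measures 1–4.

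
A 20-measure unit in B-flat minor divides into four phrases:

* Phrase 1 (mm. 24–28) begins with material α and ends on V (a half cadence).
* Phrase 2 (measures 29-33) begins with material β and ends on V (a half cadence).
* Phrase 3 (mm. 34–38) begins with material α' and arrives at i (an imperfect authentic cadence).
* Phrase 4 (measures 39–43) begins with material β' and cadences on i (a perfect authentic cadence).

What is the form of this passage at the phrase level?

parallel double period

Four phrases in two halves: the first half (bars 24–33) ends with a half cadence, the second (mm. 34–43) with a perfect authentic cadence — a large antecedent–consequent pair, i.e. a double period.
Phrase 3 begins with the same material as phrase 1, making it parallel.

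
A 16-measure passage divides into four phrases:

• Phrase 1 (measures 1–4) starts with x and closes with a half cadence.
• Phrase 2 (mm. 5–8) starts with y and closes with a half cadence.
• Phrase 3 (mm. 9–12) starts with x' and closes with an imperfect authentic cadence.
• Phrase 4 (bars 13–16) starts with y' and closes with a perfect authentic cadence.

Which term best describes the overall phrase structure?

Four phrases in two halves: the first half (measures 1-8) ends with a half cadence, the second (measures 9–16) with a perfect authentic cadence — a large antecedent–consequent pair, i.e. a double period.
Phrase 3 begins with the same material as phrase 1, making it parallel.

parallel double period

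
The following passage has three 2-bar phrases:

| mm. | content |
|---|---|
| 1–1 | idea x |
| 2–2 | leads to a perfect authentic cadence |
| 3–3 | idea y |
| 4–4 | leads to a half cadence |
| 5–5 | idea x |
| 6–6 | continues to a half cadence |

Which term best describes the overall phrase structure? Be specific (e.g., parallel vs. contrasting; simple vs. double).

phrase group

The final phrase closes with a half cadence, which is not stronger than the preceding half cadence; the 3 phrases lack an overall antecedent–consequent design and so form a phrase group.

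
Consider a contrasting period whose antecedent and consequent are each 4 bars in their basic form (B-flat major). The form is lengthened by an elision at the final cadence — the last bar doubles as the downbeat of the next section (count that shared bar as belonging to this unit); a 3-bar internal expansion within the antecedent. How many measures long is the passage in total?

Basic contrasting period: 4 + 4 = 8 bars.
8 (basic form) + 3 (internal expansion) = 11.
The elision shares a bar with the next section but does not change this unit's count.

11 measures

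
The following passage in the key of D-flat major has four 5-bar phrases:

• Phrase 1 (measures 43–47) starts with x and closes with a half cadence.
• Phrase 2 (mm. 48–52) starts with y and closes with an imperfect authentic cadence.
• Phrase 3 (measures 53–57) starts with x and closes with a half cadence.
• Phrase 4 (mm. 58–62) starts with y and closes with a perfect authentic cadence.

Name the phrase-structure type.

Four phrases in two halves: the first half (bars 43–52) ends with an imperfect authentic cadence, the second (mm. 53–62) with a perfect authentic cadence — a large antecedent–consequent pair, i.e. a double period.
Phrase 3 begins with the same material as phrase 1, making it parallel.

parallel double period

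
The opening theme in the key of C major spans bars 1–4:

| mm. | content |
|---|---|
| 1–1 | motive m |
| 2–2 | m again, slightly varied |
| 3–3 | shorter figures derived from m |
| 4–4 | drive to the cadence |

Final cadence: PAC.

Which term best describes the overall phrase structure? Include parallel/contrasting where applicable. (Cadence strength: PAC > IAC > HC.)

Basic idea (bar 1) + its repetition (m. 2) form the presentation; fragmentation and cadence (mm. 3–4) form the continuation — the 4-bar whole is a sentence.

sentence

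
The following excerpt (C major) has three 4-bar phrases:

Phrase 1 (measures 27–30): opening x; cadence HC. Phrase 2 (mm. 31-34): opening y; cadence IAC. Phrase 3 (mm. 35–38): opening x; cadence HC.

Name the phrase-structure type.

phrase group

The final phrase closes with a half cadence, which is not stronger than the preceding imperfect authentic cadence; the 3 phrases lack an overall antecedent–consequent design and so form a phrase group.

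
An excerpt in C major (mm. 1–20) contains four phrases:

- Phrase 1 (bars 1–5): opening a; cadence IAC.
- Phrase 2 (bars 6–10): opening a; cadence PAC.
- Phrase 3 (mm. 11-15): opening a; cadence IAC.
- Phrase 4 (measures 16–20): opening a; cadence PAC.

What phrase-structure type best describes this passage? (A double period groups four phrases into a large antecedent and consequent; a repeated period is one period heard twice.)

The cadence pattern IAC–PAC–IAC–PAC is weak–strong twice, and phrases 3–4 restate phrases 1–2: a period heard twice, not a double period (which would end weakly at phrase 2).

repeated period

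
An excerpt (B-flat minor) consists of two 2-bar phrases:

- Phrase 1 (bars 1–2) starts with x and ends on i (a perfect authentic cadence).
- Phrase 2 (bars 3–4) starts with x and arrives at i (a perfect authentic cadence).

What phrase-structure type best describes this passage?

Both phrases have the same opening (x) and the same cadence (perfect authentic cadence): the second is a restatement, not a consequent, so this is a repeated phrase rather than a period.

repeated phrase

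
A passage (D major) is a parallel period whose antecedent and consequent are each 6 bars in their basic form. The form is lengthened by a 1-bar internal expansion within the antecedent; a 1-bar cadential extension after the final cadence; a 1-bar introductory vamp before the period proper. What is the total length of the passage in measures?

Basic parallel period: 6 + 6 = 12 bars.
12 (basic form) + 1 (internal expansion) + 1 (cadential extension) + 1 (introduction) = 15.

15 measures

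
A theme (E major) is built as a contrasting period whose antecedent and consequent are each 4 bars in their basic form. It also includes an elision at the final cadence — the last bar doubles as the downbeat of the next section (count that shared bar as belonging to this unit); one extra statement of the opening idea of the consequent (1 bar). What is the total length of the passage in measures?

Basic contrasting period: 4 + 4 = 8 bars.
8 (basic form) + 1 (extra statement) = 9.
The elision shares a bar with the next section but does not change this unit's count.

9 measures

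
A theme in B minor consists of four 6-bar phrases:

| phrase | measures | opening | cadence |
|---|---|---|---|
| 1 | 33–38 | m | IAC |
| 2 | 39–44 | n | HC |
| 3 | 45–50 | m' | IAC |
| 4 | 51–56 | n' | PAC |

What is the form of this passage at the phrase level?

Four phrases in two halves: the first half (mm. 33–44) ends with a half cadence, the second (measures 45–56) with a perfect authentic cadence — a large antecedent–consequent pair, i.e. a double period.
Phrase 3 begins with the same material as phrase 1, making it parallel.

parallel double period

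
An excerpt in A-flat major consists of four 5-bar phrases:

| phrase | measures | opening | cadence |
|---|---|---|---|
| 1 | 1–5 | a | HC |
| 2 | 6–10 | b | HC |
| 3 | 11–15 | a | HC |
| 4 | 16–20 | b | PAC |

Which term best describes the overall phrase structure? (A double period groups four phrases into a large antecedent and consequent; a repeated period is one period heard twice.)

Four phrases in two halves: the first half (bars 1–10) ends with a half cadence, the second (mm. 11–20) with a perfect authentic cadence — a large antecedent–consequent pair, i.e. a double period.
Phrase 3 begins with the same material as phrase 1, making it parallel.

parallel double period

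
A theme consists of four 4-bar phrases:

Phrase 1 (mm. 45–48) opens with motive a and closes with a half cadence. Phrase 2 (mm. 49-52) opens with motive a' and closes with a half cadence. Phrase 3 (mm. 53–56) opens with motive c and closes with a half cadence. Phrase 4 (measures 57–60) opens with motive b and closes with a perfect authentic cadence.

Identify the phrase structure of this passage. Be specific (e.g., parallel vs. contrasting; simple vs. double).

contrasting double period

Four phrases in two halves: the first half (mm. 45-52) ends with a half cadence, the second (mm. 53–60) with a perfect authentic cadence — a large antecedent–consequent pair, i.e. a double period.
Phrase 3 begins with different material from phrase 1, making it contrasting.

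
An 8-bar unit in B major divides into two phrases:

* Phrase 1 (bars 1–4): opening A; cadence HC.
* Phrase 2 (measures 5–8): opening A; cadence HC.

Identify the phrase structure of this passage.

Both phrases have the same opening (A) and the same cadence (half cadence): the second is a restatement, not a consequent, so this is a repeated phrase rather than a period.

repeated phrase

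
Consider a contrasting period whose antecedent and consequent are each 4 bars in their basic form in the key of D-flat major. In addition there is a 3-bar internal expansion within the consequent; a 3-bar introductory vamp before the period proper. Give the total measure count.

14 measures

Basic contrasting period: 4 + 4 = 8 bars.
8 (basic form) + 3 (internal expansion) + 3 (introduction) = 14.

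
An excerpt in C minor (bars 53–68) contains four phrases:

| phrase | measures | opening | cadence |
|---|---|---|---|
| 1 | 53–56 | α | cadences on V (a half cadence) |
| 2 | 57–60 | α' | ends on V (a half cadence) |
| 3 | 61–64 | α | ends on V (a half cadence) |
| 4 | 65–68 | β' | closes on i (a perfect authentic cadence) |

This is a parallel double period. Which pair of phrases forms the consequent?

phrases 3 and 4

In a double period the first pair of phrases (ending half cadence) is the large antecedent and the second pair (ending perfect authentic cadence) is the large consequent; the consequent is phrases 3 and 4.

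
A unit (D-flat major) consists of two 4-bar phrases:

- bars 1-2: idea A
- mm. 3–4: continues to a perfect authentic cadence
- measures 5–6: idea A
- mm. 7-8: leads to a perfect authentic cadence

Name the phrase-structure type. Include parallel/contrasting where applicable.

Both phrases have the same opening (A) and the same cadence (perfect authentic cadence): the second is a restatement, not a consequent, so this is a repeated phrase rather than a period.

repeated phrase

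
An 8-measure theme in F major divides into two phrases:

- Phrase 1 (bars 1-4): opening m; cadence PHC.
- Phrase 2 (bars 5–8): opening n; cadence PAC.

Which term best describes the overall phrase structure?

Phrase 1 ends with a Phrygian half cadence (weaker) and phrase 2 with a perfect authentic cadence (stronger): antecedent + consequent = a period.
The two phrases open with different material (m / n), so the period is contrasting.

contrasting period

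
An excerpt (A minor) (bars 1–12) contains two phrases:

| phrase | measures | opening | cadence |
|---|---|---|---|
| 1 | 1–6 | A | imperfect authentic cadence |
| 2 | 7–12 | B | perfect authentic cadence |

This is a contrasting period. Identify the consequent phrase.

phrase 2

The phrase ending with the weaker cadence (imperfect authentic cadence) is the antecedent; the one ending more conclusively (perfect authentic cadence) is the consequent. The consequent is phrase 2.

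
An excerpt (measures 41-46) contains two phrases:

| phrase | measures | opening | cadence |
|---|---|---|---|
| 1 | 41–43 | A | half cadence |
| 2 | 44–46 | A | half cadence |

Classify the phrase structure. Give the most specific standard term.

Both phrases have the same opening (A) and the same cadence (half cadence): the second is a restatement, not a consequent, so this is a repeated phrase rather than a period.

repeated phrase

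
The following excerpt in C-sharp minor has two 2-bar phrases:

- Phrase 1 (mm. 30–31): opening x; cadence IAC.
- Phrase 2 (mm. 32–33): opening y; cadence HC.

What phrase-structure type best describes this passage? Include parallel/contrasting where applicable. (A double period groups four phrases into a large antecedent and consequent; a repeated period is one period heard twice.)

The second phrase closes with a half cadence, which is not stronger than the first phrase's imperfect authentic cadence; without a weak→strong cadential pair there is no antecedent–consequent relationship, so this is a phrase group rather than a period.

phrase group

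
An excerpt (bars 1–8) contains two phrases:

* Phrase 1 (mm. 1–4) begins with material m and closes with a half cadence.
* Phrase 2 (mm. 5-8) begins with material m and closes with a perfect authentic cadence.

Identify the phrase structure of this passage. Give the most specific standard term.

parallel period

Phrase 1 ends with a half cadence (weaker) and phrase 2 with a perfect authentic cadence (stronger): antecedent + consequent = a period.
The two phrases open with the same material (m / m), so the period is parallel.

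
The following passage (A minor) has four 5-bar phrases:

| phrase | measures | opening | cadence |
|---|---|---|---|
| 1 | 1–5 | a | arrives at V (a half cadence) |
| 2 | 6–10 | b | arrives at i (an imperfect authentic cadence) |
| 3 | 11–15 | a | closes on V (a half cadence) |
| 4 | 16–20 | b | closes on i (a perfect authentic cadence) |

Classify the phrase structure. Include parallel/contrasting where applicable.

parallel double period

Four phrases in two halves: the first half (mm. 1–10) ends with an imperfect authentic cadence, the second (bars 11–20) with a perfect authentic cadence — a large antecedent–consequent pair, i.e. a double period.
Phrase 3 begins with the same material as phrase 1, making it parallel.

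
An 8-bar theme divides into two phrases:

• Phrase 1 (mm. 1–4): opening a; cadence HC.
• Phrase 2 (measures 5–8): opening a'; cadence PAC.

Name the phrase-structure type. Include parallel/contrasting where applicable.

parallel period

Phrase 1 ends with a half cadence (weaker) and phrase 2 with a perfect authentic cadence (stronger): antecedent + consequent = a period.
The two phrases open with the same material (a / a'), so the period is parallel.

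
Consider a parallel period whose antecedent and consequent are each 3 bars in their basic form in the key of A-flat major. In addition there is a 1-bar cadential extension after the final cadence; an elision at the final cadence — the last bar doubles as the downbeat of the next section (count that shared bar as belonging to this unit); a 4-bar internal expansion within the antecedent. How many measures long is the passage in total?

Basic parallel period: 3 + 3 = 6 bars.
6 (basic form) + 1 (cadential extension) + 4 (internal expansion) = 11.
The elision shares a bar with the next section but does not change this unit's count.

11 measures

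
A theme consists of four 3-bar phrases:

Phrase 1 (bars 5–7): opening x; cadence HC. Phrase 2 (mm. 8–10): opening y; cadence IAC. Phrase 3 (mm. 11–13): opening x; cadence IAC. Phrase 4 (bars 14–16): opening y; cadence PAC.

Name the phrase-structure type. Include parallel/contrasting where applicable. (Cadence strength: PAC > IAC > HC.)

Four phrases in two halves: the first half (bars 5–10) ends with an imperfect authentic cadence, the second (bars 11-16) with a perfect authentic cadence — a large antecedent–consequent pair, i.e. a double period.
Phrase 3 begins with the same material as phrase 1, making it parallel.

parallel double period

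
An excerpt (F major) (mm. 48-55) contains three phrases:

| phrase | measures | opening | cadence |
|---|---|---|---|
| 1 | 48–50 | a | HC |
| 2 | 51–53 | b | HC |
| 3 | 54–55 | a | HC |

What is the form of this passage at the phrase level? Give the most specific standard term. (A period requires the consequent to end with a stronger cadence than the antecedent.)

The final phrase closes with a half cadence, which is not stronger than the preceding half cadence; the 3 phrases lack an overall antecedent–consequent design and so form a phrase group.

phrase group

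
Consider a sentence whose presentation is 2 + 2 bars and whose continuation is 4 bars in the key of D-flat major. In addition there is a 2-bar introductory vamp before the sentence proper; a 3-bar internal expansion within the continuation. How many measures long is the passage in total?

13 measures

Basic sentence: 2 + 2 + 4 = 8 bars.
8 (basic form) + 2 (introduction) + 3 (internal expansion) = 13.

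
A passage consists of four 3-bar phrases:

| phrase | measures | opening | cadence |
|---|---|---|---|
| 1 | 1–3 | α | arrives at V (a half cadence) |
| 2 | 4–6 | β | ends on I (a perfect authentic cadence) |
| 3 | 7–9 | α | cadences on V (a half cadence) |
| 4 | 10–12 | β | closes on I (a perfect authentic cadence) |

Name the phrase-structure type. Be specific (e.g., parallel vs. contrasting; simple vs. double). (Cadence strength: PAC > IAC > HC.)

The cadence pattern HC–PAC–HC–PAC is weak–strong twice, and phrases 3–4 restate phrases 1–2: a period heard twice, not a double period (which would end weakly at phrase 2).

repeated period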